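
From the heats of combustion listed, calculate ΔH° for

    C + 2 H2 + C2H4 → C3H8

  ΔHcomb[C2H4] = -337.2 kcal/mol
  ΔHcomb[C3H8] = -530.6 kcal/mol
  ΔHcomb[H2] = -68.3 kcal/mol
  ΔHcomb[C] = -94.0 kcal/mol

With combustion enthalpies, reactants minus products:
= [1·(-94.0) + 2·(-68.3) + 1·(-337.2)] − [1·(-530.6)]
= -37.2 kcal/mol

ΔH° = -37.2 kcal/mol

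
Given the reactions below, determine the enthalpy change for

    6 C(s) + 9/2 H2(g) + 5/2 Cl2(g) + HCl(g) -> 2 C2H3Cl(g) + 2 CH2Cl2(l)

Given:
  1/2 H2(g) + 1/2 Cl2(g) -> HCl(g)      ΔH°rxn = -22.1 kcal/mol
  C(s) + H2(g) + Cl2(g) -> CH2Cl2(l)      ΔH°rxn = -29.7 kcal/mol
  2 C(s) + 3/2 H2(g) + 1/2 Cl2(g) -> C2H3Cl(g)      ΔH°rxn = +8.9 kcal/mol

ΔH°rxn = -19.5 kcal/mol

equation 1 reversed: +22.1 kcal/mol
equation 2 × 2: (2)·(-29.7) = -59.4 kcal/mol
equation 3 × 2: (2)·(+8.9) = +17.8 kcal/mol
Combining the equations, ΔH°rxn = (-1)·(-22.1) + (2)·(-29.7) + (2)·(+8.9) = -19.5 kcal/mol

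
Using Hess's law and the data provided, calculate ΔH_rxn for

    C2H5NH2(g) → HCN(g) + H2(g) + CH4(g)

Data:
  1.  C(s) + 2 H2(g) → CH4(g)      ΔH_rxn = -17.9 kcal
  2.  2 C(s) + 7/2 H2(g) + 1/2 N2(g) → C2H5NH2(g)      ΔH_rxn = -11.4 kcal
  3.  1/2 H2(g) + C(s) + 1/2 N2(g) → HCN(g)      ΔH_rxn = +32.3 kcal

ΔH_rxn = 25.8 kcal

eq. 1 as written: -17.9 kcal
eq. 2 reversed: +11.4 kcal
eq. 3 as written: +32.3 kcal
ΔH_rxn = (-17.9) + (+11.4) + (+32.3) = 25.8 kcal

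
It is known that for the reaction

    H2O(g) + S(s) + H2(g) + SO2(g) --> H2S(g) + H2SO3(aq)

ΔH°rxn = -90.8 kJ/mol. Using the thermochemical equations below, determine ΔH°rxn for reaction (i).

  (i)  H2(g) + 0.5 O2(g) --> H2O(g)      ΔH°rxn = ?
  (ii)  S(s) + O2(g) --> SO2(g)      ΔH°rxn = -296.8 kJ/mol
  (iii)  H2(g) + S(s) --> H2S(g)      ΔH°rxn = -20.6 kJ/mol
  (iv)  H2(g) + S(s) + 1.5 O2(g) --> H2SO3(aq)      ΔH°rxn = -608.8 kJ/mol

(i) reversed (H2O(g) must end up as a reactant): contributes −x
(ii) reversed (SO2(g) must end up as a reactant): +296.8 kJ/mol
(iii) as written (H2S(g) already on the product side): -20.6 kJ/mol
(iv) as written (H2SO3(aq) already on the product side): -608.8 kJ/mol
-90.8 = (+296.8) + (-20.6) + (-608.8) − x
x = (-90.8 − (-332.6)) / (-1) = -241.8 kJ/mol

ΔH°rxn = -241.8 kJ/mol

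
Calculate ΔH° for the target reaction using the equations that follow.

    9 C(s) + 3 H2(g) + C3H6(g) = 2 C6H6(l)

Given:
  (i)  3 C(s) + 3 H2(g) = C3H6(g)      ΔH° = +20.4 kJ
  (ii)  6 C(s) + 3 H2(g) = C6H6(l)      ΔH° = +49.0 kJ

(i) reversed: -20.4 kJ
(ii) × 2: (2)·(+49.0) = +98.0 kJ
Since enthalpy is a state function, ΔH° = (-20.4) + (+98.0) = 77.6 kJ

ΔH° = 77.6 kJ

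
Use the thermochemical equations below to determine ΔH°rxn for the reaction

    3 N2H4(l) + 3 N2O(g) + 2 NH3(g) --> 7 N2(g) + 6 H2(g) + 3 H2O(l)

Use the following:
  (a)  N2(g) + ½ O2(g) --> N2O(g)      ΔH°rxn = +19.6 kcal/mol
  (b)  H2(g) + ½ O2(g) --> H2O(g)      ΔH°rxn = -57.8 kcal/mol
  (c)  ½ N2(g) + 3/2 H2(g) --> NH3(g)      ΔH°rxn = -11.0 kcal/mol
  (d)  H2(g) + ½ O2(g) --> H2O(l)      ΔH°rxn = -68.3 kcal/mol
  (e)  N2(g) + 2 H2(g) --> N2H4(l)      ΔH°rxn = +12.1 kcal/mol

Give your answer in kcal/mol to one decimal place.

(a) reversed and × 3: (-3)·(+19.6) = -58.8 kcal/mol
(b): not needed.
(c) reversed and × 2: (-2)·(-11.0) = +22.0 kcal/mol
(d) × 3: (3)·(-68.3) = -204.9 kcal/mol
(e) reversed and × 3: (-3)·(+12.1) = -36.3 kcal/mol
ΔH°rxn = (-58.8) + (+22.0) + (-204.9) + (-36.3) = -278.0 kcal/mol

ΔH°rxn = -278.0 kcal/mol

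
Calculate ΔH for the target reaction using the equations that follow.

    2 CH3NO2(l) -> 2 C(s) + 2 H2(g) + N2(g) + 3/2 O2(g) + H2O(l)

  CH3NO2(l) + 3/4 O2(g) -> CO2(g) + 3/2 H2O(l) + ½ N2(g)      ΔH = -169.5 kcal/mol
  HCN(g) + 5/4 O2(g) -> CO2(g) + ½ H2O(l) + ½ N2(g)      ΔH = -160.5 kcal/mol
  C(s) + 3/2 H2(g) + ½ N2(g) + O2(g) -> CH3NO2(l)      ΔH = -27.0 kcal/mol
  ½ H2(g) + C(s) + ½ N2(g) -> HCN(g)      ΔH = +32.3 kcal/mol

ΔH = -14.3 kcal/mol

equation 1 as written: -169.5 kcal/mol
equation 2 reversed: +160.5 kcal/mol
equation 3 reversed: +27.0 kcal/mol
equation 4 reversed: -32.3 kcal/mol
ΔH = (-169.5) + (+160.5) + (+27.0) + (-32.3) = -14.3 kcal/mol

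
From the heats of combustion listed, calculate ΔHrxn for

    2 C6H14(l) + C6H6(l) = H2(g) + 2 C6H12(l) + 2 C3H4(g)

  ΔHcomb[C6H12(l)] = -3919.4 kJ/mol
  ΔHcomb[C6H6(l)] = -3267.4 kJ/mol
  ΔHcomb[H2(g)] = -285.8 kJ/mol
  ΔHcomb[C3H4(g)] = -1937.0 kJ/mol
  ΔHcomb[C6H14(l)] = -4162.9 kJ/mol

Using ΔH = Σ nΔHc°(reactants) − Σ nΔHc°(products):
= [2·(-4162.9) + 1·(-3267.4)] − [1·(-285.8) + 2·(-3919.4) + 2·(-1937.0)]
= 405.4 kJ/mol

ΔHrxn = 405.4 kJ/mol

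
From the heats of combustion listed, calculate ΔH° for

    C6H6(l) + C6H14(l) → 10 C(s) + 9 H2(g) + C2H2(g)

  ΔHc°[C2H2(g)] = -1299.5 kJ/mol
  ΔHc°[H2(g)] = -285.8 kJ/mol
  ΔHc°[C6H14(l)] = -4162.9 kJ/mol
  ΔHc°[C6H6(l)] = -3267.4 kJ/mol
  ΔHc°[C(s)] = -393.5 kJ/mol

Using ΔH = Σ nΔHc°(reactants) − Σ nΔHc°(products):
= [1·(-3267.4) + 1·(-4162.9)] − [10·(-393.5) + 9·(-285.8) + 1·(-1299.5)]
= 376.4 kJ/mol

ΔH° = 376.4 kJ/mol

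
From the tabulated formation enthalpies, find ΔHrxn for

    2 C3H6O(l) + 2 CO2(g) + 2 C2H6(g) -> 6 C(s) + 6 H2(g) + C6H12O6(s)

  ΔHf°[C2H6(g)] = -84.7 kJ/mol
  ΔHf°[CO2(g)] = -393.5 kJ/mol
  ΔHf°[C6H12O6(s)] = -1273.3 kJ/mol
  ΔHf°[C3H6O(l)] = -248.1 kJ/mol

ΔHrxn = 179.3 kJ/mol

Products: 6·(+0.0) + 6·(+0.0) + 1·(-1273.3) = -1273.3
Reactants: 2·(-248.1) + 2·(-393.5) + 2·(-84.7) = -1452.6
ΔHrxn = (-1273.3) − (-1452.6) = 179.3 kJ/mol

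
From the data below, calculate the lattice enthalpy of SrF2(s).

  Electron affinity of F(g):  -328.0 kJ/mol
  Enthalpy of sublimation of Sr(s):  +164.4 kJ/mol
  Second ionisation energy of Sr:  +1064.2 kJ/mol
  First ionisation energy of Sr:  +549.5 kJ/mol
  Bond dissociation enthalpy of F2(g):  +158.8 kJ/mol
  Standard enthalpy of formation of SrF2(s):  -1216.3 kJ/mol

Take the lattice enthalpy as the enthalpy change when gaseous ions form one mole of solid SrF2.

U = -2497.2 kJ/mol

ΔHf° = 1·ΔHsub + 1·(ΣIE) + 1·D(F2) + 2·EA + U
-1216.3 = 1·(+164.4) + 1·(+1613.7) + 1·(+158.8) + 2·(-328.0) + U
U = -1216.3 − (+1280.9) = -2497.2 kJ/mol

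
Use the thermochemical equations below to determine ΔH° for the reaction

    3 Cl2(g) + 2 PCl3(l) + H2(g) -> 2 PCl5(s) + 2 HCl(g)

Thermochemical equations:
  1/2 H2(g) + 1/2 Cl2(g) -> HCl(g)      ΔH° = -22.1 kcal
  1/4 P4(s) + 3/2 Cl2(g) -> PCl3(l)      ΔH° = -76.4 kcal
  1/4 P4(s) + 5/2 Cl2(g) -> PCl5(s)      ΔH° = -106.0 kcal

equation 1 × 2 (scale by 2 for the 2 HCl(g)): (2)·(-22.1) = -44.2 kcal
equation 2 reversed and × 2 (reverse to put PCl3(l) on the reactant side; ×2 to match 2 PCl3(l) in the target): (-2)·(-76.4) = +152.8 kcal
equation 3 × 2 (scale by 2 for the 2 PCl5(s)): (2)·(-106.0) = -212.0 kcal
ΔH° = (2)·(-22.1) + (-2)·(-76.4) + (2)·(-106.0) = -103.4 kcal

ΔH° = -103.4 kcal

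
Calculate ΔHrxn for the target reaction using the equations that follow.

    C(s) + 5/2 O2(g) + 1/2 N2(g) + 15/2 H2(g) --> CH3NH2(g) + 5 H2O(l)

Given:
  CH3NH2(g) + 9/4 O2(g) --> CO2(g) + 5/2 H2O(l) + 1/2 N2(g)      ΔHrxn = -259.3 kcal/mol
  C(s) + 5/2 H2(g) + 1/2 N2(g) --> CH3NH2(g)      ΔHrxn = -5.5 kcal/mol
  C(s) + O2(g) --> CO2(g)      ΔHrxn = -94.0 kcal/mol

equation 1 × 2: (2)·(-259.3) = -518.6 kcal/mol
equation 2 × 3: (3)·(-5.5) = -16.5 kcal/mol
equation 3 reversed and × 2: (-2)·(-94.0) = +188.0 kcal/mol
ΔHrxn = (-518.6) + (-16.5) + (+188.0) = -347.1 kcal/mol

ΔHrxn = -347.1 kcal/mol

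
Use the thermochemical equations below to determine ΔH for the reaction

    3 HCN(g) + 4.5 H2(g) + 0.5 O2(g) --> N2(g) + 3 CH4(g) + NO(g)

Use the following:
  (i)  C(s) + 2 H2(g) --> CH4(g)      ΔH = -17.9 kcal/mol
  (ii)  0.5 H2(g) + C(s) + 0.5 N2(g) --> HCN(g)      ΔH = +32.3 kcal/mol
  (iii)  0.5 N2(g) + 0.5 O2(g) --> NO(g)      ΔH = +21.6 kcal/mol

ΔH = -129.0 kcal/mol

(i) × 3: (3)·(-17.9) = -53.7 kcal/mol
(ii) reversed and × 3: (-3)·(+32.3) = -96.9 kcal/mol
(iii) as written: +21.6 kcal/mol
ΔH = (-53.7) + (-96.9) + (+21.6) = -129.0 kcal/mol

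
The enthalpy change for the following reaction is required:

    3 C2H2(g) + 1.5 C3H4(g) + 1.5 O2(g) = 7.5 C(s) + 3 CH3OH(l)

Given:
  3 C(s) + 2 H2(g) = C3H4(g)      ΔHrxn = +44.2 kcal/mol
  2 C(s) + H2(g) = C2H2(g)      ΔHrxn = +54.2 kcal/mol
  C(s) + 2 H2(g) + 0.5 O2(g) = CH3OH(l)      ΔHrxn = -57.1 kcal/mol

ΔHrxn = -400.2 kcal/mol

equation 1 reversed and × 3/2 (C3H4(g) must end up as a reactant; scale by 3/2 for the 3/2 C3H4(g)): (-3/2)·(+44.2) = -66.3 kcal/mol
equation 2 reversed and × 3 (reverse to put C2H2(g) on the reactant side; scale by 3 for the 3 C2H2(g)): (-3)·(+54.2) = -162.6 kcal/mol
equation 3 × 3 (×3 to match 3 CH3OH(l) in the target): (3)·(-57.1) = -171.3 kcal/mol
ΔHrxn = (-3/2)·(+44.2) + (-3)·(+54.2) + (3)·(-57.1) = -400.2 kcal/mol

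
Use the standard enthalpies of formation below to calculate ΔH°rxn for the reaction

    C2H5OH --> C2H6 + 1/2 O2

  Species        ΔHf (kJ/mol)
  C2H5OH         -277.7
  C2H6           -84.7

ΔH°rxn = 193.0 kJ/mol

Products: 1·(-84.7) + 1/2·(+0.0) = -84.7
Reactants: 1·(-277.7) = -277.7
ΔH°rxn = (-84.7) − (-277.7) = 193.0 kJ/mol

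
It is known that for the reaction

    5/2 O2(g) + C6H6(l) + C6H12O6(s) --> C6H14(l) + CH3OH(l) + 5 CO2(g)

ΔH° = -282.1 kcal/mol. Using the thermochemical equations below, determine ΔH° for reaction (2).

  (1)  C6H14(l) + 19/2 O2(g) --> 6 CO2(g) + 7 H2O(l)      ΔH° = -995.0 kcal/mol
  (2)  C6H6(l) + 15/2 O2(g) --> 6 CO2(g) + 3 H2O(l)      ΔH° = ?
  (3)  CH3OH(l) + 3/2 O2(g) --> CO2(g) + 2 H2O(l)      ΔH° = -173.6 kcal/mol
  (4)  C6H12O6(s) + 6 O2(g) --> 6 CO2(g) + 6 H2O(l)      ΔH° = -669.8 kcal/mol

(1) reversed: +995.0 kcal/mol
(2) as written: contributes x
(3) reversed: +173.6 kcal/mol
(4) as written: -669.8 kcal/mol
-282.1 = (+995.0) + (+173.6) + (-669.8) + x
x = (-282.1 − (+498.8)) / (1) = -780.9 kcal/mol

ΔH° = -780.9 kcal/mol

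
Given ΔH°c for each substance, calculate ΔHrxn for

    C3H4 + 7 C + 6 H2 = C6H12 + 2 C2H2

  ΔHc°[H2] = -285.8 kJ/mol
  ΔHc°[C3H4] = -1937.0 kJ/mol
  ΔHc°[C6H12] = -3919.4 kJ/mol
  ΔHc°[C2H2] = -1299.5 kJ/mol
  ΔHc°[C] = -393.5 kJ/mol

ΔHrxn = 112.1 kJ/mol

With combustion enthalpies, reactants minus products:
= [1·(-1937.0) + 7·(-393.5) + 6·(-285.8)] − [1·(-3919.4) + 2·(-1299.5)]
= 112.1 kJ/mol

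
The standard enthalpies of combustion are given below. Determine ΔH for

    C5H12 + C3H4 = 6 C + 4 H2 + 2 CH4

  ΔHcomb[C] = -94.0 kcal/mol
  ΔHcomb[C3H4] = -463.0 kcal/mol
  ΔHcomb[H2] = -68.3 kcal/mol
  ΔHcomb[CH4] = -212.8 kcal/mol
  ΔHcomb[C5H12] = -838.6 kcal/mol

Using ΔH = Σ nΔHc°(reactants) − Σ nΔHc°(products):
= [1·(-838.6) + 1·(-463.0)] − [6·(-94.0) + 4·(-68.3) + 2·(-212.8)]
= -38.8 kcal/mol

ΔH = -38.8 kcal/mol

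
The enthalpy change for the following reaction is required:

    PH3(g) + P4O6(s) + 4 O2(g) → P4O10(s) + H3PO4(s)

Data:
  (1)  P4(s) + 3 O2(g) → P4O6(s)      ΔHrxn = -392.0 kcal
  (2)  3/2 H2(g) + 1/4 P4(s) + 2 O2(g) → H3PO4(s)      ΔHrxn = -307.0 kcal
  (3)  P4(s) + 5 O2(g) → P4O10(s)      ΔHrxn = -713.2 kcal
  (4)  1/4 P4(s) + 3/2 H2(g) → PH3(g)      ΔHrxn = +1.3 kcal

ΔHrxn = -629.5 kcal

(1) reversed: +392.0 kcal
(2) as written: -307.0 kcal
(3) as written: -713.2 kcal
(4) reversed: -1.3 kcal
By Hess's law, ΔHrxn = (-1)·(-392.0) + (1)·(-307.0) + (1)·(-713.2) + (-1)·(+1.3) = -629.5 kcal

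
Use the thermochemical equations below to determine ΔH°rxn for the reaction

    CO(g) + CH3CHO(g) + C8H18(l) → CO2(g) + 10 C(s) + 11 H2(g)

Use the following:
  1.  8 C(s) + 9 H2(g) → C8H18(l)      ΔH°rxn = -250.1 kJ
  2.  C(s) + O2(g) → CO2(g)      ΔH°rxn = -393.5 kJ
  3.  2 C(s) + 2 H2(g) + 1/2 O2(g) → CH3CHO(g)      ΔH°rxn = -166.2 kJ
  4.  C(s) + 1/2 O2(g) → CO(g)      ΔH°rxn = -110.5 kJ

eq. 1 reversed (reverse to put C8H18(l) on the reactant side): +250.1 kJ
eq. 2 as written (CO2(g) already on the product side): -393.5 kJ
eq. 3 reversed (CH3CHO(g) must end up as a reactant): +166.2 kJ
eq. 4 reversed (CO(g) must end up as a reactant): +110.5 kJ
ΔH°rxn = (-1)·(-250.1) + (1)·(-393.5) + (-1)·(-166.2) + (-1)·(-110.5) = 133.3 kJ

ΔH°rxn = 133.3 kJ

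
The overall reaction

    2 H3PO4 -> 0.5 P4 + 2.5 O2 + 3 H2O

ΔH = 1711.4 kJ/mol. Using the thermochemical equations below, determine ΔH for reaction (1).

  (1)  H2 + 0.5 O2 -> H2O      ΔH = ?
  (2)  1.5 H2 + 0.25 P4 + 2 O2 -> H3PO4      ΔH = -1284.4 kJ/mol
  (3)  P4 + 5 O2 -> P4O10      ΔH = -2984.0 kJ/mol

ΔH = -285.8 kJ/mol

(1) × 3 (scale by 3 for the 3 H2O): contributes 3·x
(2) reversed and × 2 (reverse to put H3PO4 on the reactant side; ×2 to match 2 H3PO4 in the target): (-2)·(-1284.4) = +2568.8 kJ/mol
(3): not needed (P4O10 appears nowhere else).
+1711.4 = (+2568.8) + 3·x
x = (+1711.4 − (+2568.8)) / (3) = -285.8 kJ/mol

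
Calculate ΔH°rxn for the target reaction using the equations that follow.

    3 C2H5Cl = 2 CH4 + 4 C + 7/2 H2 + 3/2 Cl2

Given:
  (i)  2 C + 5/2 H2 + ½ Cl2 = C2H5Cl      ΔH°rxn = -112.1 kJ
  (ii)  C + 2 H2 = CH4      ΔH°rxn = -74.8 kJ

ΔH°rxn = 186.7 kJ

(i) reversed and × 3 (reverse to put C2H5Cl on the reactant side; scale by 3 for the 3 C2H5Cl): (-3)·(-112.1) = +336.3 kJ
(ii) × 2 (×2 to match 2 CH4 in the target): (2)·(-74.8) = -149.6 kJ
Summing the manipulated equations, ΔH°rxn = (-3)·(-112.1) + (2)·(-74.8) = 186.7 kJ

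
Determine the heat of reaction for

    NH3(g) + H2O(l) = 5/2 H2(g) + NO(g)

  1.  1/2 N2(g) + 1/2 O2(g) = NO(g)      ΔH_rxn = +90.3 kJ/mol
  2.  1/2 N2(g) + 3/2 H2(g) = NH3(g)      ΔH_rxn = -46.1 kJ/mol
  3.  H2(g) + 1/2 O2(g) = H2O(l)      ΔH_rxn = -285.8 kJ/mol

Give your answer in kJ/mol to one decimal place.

ΔH_rxn = 422.2 kJ/mol

eq. 1 as written: +90.3 kJ/mol
eq. 2 reversed: +46.1 kJ/mol
eq. 3 reversed: +285.8 kJ/mol
By Hess's law, ΔH_rxn = (+90.3) + (+46.1) + (+285.8) = 422.2 kJ/mol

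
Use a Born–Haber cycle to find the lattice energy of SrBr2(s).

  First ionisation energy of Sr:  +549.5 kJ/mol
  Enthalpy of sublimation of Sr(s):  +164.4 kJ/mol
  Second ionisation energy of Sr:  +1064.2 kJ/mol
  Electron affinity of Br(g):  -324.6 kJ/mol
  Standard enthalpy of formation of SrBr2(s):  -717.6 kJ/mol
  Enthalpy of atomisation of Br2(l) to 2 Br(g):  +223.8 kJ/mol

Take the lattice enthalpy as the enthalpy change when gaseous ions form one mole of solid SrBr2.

ΔHf° = 1·ΔHsub + 1·(ΣIE) + 1·D(Br2) + 2·EA + U
-717.6 = 1·(+164.4) + 1·(+1613.7) + 1·(+223.8) + 2·(-324.6) + U
U = -717.6 − (+1352.7) = -2070.3 kJ/mol

U = -2070.3 kJ/mol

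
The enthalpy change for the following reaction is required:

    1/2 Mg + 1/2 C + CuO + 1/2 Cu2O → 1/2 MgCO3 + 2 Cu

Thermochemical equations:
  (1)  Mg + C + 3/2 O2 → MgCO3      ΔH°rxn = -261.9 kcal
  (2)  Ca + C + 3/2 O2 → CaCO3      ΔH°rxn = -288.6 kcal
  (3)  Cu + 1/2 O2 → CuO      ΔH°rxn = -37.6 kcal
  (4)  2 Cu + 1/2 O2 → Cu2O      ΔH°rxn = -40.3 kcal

(1) × 1/2: (1/2)·(-261.9) = -130.95 kcal
(2): not needed.
(3) reversed: +37.6 kcal
(4) reversed and × 1/2: (-1/2)·(-40.3) = +20.15 kcal
Summing the manipulated equations, ΔH°rxn = (1/2)·(-261.9) + (-1)·(-37.6) + (-1/2)·(-40.3) = -73.2 kcal

ΔH°rxn = -73.2 kcal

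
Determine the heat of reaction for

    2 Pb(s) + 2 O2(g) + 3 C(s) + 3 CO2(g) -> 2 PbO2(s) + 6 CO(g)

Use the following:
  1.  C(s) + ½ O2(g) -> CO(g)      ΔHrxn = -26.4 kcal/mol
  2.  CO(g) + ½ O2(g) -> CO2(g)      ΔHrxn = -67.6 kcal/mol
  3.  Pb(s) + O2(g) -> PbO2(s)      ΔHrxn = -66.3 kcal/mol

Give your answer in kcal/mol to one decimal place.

eq. 1 × 3: (3)·(-26.4) = -79.2 kcal/mol
eq. 2 reversed and × 3: (-3)·(-67.6) = +202.8 kcal/mol
eq. 3 × 2: (2)·(-66.3) = -132.6 kcal/mol
ΔHrxn = (-79.2) + (+202.8) + (-132.6) = -9.0 kcal/mol

ΔHrxn = -9.0 kcal/mol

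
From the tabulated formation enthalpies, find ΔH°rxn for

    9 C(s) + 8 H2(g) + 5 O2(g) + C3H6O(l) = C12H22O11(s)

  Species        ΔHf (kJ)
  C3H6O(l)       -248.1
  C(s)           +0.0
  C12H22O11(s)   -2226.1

ΔH°rxn = -1978.0 kJ

ΔH°rxn = Σ nΔHf°(products) − Σ nΔHf°(reactants).
Products: 1·(-2226.1) = -2226.1
Reactants: 9·(+0.0) + 8·(+0.0) + 5·(+0.0) + 1·(-248.1) = -248.1
ΔH°rxn = (-2226.1) − (-248.1) = -1978.0 kJ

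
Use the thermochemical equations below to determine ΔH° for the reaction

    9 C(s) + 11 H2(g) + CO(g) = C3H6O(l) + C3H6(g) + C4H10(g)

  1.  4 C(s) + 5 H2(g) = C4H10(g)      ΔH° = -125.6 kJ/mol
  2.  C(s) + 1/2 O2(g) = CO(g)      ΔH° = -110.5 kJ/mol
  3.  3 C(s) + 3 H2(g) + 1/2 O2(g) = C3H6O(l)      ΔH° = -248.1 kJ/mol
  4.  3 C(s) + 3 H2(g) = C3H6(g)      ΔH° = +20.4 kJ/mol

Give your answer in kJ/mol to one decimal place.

ΔH° = -242.8 kJ/mol

eq. 1 as written (C4H10(g) already on the product side): -125.6 kJ/mol
eq. 2 reversed (reverse to put CO(g) on the reactant side): +110.5 kJ/mol
eq. 3 as written (C3H6O(l) already on the product side): -248.1 kJ/mol
eq. 4 as written (C3H6(g) already on the product side): +20.4 kJ/mol
By Hess's law, ΔH° = (1)·(-125.6) + (-1)·(-110.5) + (1)·(-248.1) + (1)·(+20.4) = -242.8 kJ/mol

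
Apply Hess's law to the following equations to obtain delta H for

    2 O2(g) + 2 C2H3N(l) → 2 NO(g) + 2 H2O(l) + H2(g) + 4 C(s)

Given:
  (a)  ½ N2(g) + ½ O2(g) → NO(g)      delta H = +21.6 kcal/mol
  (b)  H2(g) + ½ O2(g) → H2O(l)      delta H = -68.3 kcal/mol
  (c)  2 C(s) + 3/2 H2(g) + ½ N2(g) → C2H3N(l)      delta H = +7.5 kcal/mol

delta H = -108.4 kcal/mol

(a) × 2: (2)·(+21.6) = +43.2 kcal/mol
(b) × 2: (2)·(-68.3) = -136.6 kcal/mol
(c) reversed and × 2: (-2)·(+7.5) = -15.0 kcal/mol
delta H = (+43.2) + (-136.6) + (-15.0) = -108.4 kcal/mol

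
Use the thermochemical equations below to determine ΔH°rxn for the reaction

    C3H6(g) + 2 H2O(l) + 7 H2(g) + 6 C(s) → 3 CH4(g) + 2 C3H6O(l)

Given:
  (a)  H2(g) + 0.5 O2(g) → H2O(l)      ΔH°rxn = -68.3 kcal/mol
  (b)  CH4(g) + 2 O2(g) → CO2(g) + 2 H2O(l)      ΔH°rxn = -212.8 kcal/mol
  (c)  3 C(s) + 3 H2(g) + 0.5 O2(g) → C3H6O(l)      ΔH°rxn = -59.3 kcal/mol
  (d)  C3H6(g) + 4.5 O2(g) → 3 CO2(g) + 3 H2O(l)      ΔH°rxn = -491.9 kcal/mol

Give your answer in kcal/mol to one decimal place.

ΔH°rxn = -40.4 kcal/mol

(a) as written: -68.3 kcal/mol
(b) reversed and × 3 (CH4(g) must end up as a product; scale by 3 for the 3 CH4(g)): (-3)·(-212.8) = +638.4 kcal/mol
(c) × 2 (scale by 2 for the 2 C3H6O(l)): (2)·(-59.3) = -118.6 kcal/mol
(d) as written (C3H6(g) already on the reactant side): -491.9 kcal/mol
ΔH°rxn = (-68.3) + (+638.4) + (-118.6) + (-491.9) = -40.4 kcal/mol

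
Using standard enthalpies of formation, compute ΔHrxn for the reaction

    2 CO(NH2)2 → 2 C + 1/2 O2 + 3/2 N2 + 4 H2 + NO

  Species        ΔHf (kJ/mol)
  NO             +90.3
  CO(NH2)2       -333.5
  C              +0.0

ΔH°rxn = Σ nΔHf°(products) − Σ nΔHf°(reactants).
Products: 2·(+0.0) + 1/2·(+0.0) + 3/2·(+0.0) + 4·(+0.0) + 1·(+90.3) = +90.3
Reactants: 2·(-333.5) = -667.0
ΔHrxn = (+90.3) − (-667.0) = 757.3 kJ/mol

ΔHrxn = 757.3 kJ/mol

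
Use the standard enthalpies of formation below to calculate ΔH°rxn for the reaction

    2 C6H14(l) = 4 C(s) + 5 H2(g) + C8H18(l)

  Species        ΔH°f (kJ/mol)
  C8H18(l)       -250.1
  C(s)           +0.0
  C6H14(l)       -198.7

ΔH°rxn = 147.3 kJ/mol

Products: 4·(+0.0) + 5·(+0.0) + 1·(-250.1) = -250.1
Reactants: 2·(-198.7) = -397.4
ΔH°rxn = (-250.1) − (-397.4) = 147.3 kJ/mol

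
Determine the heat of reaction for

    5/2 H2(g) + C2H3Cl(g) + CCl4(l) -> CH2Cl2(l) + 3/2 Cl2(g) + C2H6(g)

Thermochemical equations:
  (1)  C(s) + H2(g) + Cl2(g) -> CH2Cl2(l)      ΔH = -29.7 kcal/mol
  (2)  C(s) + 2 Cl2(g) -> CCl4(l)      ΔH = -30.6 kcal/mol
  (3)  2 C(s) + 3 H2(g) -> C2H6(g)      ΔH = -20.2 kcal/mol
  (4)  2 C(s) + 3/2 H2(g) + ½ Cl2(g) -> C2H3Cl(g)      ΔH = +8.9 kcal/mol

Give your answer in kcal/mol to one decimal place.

ΔH = -28.2 kcal/mol

(1) as written: -29.7 kcal/mol
(2) reversed: +30.6 kcal/mol
(3) as written: -20.2 kcal/mol
(4) reversed: -8.9 kcal/mol
By Hess's law, ΔH = (1)·(-29.7) + (-1)·(-30.6) + (1)·(-20.2) + (-1)·(+8.9) = -28.2 kcal/mol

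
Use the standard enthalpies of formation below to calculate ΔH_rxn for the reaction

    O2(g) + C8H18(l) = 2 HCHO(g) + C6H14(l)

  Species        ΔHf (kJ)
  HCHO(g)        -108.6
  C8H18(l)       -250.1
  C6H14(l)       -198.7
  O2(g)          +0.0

ΔH_rxn = -165.8 kJ

ΔH°rxn = Σ nΔHf°(products) − Σ nΔHf°(reactants).
Products: 2·(-108.6) + 1·(-198.7) = -415.9
Reactants: 1·(+0.0) + 1·(-250.1) = -250.1
ΔH_rxn = (-415.9) − (-250.1) = -165.8 kJ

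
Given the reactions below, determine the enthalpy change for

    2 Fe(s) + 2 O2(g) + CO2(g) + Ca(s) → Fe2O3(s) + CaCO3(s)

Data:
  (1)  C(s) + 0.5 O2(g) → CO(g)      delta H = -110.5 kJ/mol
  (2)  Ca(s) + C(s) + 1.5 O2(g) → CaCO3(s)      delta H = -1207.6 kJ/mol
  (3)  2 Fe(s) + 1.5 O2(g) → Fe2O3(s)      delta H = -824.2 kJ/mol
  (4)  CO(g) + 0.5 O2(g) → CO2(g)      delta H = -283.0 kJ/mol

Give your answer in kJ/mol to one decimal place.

delta H = -1638.3 kJ/mol

(1) reversed: +110.5 kJ/mol
(2) as written: -1207.6 kJ/mol
(3) as written: -824.2 kJ/mol
(4) reversed: +283.0 kJ/mol
Combining the equations, delta H = (-1)·(-110.5) + (1)·(-1207.6) + (1)·(-824.2) + (-1)·(-283.0) = -1638.3 kJ/mol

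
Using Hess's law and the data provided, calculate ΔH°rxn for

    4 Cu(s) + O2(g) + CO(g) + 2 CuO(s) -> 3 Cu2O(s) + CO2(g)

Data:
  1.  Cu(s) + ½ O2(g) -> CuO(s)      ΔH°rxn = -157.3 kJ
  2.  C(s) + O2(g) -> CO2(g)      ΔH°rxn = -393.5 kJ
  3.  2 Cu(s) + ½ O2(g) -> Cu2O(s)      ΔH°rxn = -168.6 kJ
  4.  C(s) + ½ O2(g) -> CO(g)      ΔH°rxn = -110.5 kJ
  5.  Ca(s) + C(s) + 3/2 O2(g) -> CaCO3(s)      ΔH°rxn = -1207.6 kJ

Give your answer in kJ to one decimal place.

ΔH°rxn = -474.2 kJ

eq. 1 reversed and × 2 (reverse to put CuO(s) on the reactant side; ×2 to match 2 CuO(s) in the target): (-2)·(-157.3) = +314.6 kJ
eq. 2 as written (CO2(g) already on the product side): -393.5 kJ
eq. 3 × 3 (×3 to match 3 Cu2O(s) in the target): (3)·(-168.6) = -505.8 kJ
eq. 4 reversed (CO(g) must end up as a reactant): +110.5 kJ
eq. 5: not needed (Ca(s) appears nowhere else).
Summing the manipulated equations, ΔH°rxn = (-2)·(-157.3) + (1)·(-393.5) + (3)·(-168.6) + (-1)·(-110.5) = -474.2 kJ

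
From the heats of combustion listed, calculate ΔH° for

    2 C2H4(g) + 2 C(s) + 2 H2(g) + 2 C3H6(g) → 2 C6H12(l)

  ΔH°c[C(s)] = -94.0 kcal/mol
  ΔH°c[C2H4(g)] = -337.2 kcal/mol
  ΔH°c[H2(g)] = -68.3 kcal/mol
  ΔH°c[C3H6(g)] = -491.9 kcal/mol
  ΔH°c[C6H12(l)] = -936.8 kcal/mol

With combustion enthalpies, reactants minus products:
= [2·(-337.2) + 2·(-94.0) + 2·(-68.3) + 2·(-491.9)] − [2·(-936.8)]
= -109.2 kcal/mol

ΔH° = -109.2 kcal/mol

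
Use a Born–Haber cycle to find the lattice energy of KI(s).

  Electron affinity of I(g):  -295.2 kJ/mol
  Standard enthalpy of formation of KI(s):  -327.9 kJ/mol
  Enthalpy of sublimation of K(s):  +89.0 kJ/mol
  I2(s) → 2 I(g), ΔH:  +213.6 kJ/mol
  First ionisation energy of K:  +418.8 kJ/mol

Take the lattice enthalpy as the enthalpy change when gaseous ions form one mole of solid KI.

ΔHf° = 1·ΔHsub + 1·(ΣIE) + 1/2·D(I2) + 1·EA + U
-327.9 = 1·(+89.0) + 1·(+418.8) + 1/2·(+213.6) + 1·(-295.2) + U
U = -327.9 − (+319.4) = -647.3 kJ/mol

U = -647.3 kJ/mol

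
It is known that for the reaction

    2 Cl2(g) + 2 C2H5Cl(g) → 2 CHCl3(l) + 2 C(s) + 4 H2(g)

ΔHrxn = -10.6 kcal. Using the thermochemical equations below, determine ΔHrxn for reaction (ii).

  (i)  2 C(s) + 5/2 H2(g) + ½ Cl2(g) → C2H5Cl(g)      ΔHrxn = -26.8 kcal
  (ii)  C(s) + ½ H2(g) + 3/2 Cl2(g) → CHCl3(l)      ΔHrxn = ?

(i) reversed and × 2: (-2)·(-26.8) = +53.6 kcal
(ii) × 2: contributes 2·x
-10.6 = (+53.6) + 2·x
x = (-10.6 − (+53.6)) / (2) = -32.1 kcal

ΔHrxn = -32.1 kcal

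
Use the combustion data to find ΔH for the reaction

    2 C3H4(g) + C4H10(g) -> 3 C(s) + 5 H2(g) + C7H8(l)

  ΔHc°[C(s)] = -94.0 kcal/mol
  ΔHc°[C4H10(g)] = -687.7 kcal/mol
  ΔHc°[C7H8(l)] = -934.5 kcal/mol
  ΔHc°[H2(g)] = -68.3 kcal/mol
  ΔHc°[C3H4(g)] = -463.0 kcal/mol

With combustion enthalpies, reactants minus products:
= [2·(-463.0) + 1·(-687.7)] − [3·(-94.0) + 5·(-68.3) + 1·(-934.5)]
= -55.7 kcal/mol

ΔH = -55.7 kcal/mol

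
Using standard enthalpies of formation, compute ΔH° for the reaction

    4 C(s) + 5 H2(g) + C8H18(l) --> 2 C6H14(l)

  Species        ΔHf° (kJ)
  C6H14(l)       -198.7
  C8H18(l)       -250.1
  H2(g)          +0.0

Products: 2·(-198.7) = -397.4
Reactants: 4·(+0.0) + 5·(+0.0) + 1·(-250.1) = -250.1
ΔH° = (-397.4) − (-250.1) = -147.3 kJ

ΔH° = -147.3 kJ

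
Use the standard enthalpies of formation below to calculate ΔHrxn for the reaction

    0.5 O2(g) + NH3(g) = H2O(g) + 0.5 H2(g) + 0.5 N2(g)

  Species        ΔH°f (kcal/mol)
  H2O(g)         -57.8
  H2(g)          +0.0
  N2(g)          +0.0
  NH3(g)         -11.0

ΔH°rxn = Σ nΔHf°(products) − Σ nΔHf°(reactants).
Products: 1·(-57.8) + 1/2·(+0.0) + 1/2·(+0.0) = -57.8
Reactants: 1/2·(+0.0) + 1·(-11.0) = -11.0
ΔHrxn = (-57.8) − (-11.0) = -46.8 kcal/mol

ΔHrxn = -46.8 kcal/mol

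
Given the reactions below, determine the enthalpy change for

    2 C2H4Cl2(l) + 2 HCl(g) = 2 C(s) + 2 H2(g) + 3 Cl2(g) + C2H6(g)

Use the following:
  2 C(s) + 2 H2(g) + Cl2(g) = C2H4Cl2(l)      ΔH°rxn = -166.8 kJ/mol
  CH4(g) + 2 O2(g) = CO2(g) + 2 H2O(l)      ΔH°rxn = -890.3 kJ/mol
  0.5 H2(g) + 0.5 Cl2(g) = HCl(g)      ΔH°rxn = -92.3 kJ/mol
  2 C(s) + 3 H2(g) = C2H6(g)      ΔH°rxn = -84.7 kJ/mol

ΔH°rxn = 433.5 kJ/mol

equation 1 reversed and × 2 (C2H4Cl2(l) must end up as a reactant; scale by 2 for the 2 C2H4Cl2(l)): (-2)·(-166.8) = +333.6 kJ/mol
equation 2: not needed (CH4(g) appears nowhere else).
equation 3 reversed and × 2 (reverse to put HCl(g) on the reactant side; scale by 2 for the 2 HCl(g)): (-2)·(-92.3) = +184.6 kJ/mol
equation 4 as written (C2H6(g) already on the product side): -84.7 kJ/mol
ΔH°rxn = (+333.6) + (+184.6) + (-84.7) = 433.5 kJ/mol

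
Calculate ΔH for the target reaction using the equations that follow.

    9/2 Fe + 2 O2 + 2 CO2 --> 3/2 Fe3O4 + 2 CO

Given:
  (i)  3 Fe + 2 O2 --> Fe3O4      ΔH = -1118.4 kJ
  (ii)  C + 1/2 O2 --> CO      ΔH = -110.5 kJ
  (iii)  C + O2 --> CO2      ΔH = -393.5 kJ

(i) × 3/2 (×3/2 to match 3/2 Fe3O4 in the target): (3/2)·(-1118.4) = -1677.6 kJ
(ii) × 2 (×2 to match 2 CO in the target): (2)·(-110.5) = -221.0 kJ
(iii) reversed and × 2 (CO2 must end up as a reactant; scale by 2 for the 2 CO2): (-2)·(-393.5) = +787.0 kJ
ΔH = (-1677.6) + (-221.0) + (+787.0) = -1111.6 kJ

ΔH = -1111.6 kJ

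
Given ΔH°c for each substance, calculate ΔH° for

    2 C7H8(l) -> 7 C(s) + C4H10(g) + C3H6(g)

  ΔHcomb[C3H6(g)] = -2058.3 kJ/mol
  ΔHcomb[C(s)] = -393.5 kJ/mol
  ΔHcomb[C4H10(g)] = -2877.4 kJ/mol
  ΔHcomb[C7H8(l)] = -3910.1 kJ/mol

ΔH° = -130.0 kJ/mol

Using ΔH = Σ nΔHc°(reactants) − Σ nΔHc°(products):
= [2·(-3910.1)] − [7·(-393.5) + 1·(-2877.4) + 1·(-2058.3)]
= -130.0 kJ/mol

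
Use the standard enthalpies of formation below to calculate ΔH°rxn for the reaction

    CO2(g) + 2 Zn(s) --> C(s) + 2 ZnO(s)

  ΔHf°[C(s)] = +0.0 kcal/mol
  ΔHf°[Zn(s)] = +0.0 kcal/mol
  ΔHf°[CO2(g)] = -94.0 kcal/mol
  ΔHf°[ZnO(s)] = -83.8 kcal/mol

ΔH°rxn = -73.6 kcal/mol

ΔH°rxn = Σ nΔHf°(products) − Σ nΔHf°(reactants).
Products: 1·(+0.0) + 2·(-83.8) = -167.6
Reactants: 1·(-94.0) + 2·(+0.0) = -94.0
ΔH°rxn = (-167.6) − (-94.0) = -73.6 kcal/mol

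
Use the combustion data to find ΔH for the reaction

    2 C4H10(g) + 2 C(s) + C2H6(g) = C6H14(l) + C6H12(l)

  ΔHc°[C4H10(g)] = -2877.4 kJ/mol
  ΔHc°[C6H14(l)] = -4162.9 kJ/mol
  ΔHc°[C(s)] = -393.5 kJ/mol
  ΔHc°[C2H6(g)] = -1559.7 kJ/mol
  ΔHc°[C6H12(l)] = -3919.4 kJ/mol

With combustion enthalpies, reactants minus products:
= [2·(-2877.4) + 2·(-393.5) + 1·(-1559.7)] − [1·(-4162.9) + 1·(-3919.4)]
= -19.2 kJ/mol

ΔH = -19.2 kJ/mol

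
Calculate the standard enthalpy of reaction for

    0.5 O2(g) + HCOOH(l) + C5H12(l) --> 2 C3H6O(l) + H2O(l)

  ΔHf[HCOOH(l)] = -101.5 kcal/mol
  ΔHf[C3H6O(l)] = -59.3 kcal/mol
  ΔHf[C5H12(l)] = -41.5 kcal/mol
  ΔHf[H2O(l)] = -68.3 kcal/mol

ΔH°rxn = Σ nΔHf°(products) − Σ nΔHf°(reactants).
Products: 2·(-59.3) + 1·(-68.3) = -186.9
Reactants: 1/2·(+0.0) + 1·(-101.5) + 1·(-41.5) = -143.0
ΔH_rxn = (-186.9) − (-143.0) = -43.9 kcal/mol

ΔH_rxn = -43.9 kcal/mol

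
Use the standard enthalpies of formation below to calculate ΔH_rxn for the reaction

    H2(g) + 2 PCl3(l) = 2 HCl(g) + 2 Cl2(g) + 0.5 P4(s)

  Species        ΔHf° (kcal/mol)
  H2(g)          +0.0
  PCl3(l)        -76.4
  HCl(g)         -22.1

Products: 2·(-22.1) + 2·(+0.0) + 1/2·(+0.0) = -44.2
Reactants: 1·(+0.0) + 2·(-76.4) = -152.8
ΔH_rxn = (-44.2) − (-152.8) = 108.6 kcal/mol

ΔH_rxn = 108.6 kcal/mol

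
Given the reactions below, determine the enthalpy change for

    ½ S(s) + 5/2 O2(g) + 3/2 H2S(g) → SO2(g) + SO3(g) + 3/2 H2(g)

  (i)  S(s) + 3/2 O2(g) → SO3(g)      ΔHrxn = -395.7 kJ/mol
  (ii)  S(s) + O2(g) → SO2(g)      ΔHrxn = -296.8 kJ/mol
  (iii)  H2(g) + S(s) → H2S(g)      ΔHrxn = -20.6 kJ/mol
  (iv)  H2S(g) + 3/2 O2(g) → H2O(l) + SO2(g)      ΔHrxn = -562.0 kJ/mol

ΔHrxn = -661.6 kJ/mol

(i) as written (SO3(g) already on the product side): -395.7 kJ/mol
(ii) as written: -296.8 kJ/mol
(iii) reversed and × 3/2 (reverse to put H2(g) on the product side; scale by 3/2 for the 3/2 H2(g)): (-3/2)·(-20.6) = +30.9 kJ/mol
(iv): not needed (H2O(l) appears nowhere else).
Summing the manipulated equations, ΔHrxn = (-395.7) + (-296.8) + (+30.9) = -661.6 kJ/mol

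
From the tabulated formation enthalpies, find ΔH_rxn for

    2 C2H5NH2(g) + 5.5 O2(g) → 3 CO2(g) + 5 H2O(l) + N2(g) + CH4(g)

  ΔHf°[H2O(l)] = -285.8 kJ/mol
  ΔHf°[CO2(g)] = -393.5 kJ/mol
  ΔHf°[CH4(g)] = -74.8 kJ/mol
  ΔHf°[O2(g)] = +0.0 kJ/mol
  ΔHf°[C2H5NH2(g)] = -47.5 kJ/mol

ΔH_rxn = -2589.3 kJ/mol

Products: 3·(-393.5) + 5·(-285.8) + 1·(+0.0) + 1·(-74.8) = -2684.3
Reactants: 2·(-47.5) + 11/2·(+0.0) = -95.0
ΔH_rxn = (-2684.3) − (-95.0) = -2589.3 kJ/mol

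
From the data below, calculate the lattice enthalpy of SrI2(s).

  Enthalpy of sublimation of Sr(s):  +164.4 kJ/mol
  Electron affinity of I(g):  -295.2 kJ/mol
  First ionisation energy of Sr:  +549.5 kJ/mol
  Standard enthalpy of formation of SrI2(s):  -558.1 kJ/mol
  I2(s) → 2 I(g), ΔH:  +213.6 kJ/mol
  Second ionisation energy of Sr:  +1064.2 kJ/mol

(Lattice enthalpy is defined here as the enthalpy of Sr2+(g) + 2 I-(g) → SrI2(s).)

U = -1959.4 kJ/mol

ΔHf° = 1·ΔHsub + 1·(ΣIE) + 1·D(I2) + 2·EA + U
-558.1 = 1·(+164.4) + 1·(+1613.7) + 1·(+213.6) + 2·(-295.2) + U
U = -558.1 − (+1401.3) = -1959.4 kJ/mol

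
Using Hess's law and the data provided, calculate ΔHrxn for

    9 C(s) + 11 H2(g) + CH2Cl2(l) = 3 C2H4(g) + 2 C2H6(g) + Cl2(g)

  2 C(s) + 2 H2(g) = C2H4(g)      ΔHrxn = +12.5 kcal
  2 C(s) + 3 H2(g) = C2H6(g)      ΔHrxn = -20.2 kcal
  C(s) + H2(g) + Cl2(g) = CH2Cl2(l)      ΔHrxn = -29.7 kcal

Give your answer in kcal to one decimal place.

equation 1 × 3: (3)·(+12.5) = +37.5 kcal
equation 2 × 2: (2)·(-20.2) = -40.4 kcal
equation 3 reversed: +29.7 kcal
Summing the manipulated equations, ΔHrxn = (3)·(+12.5) + (2)·(-20.2) + (-1)·(-29.7) = 26.8 kcal

ΔHrxn = 26.8 kcal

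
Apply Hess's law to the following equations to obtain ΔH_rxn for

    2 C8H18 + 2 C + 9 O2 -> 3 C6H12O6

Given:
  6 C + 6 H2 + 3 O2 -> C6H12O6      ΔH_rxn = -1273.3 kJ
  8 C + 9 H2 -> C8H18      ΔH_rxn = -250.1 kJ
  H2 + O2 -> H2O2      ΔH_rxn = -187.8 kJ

ΔH_rxn = -3319.7 kJ

equation 1 × 3 (×3 to match 3 C6H12O6 in the target): (3)·(-1273.3) = -3819.9 kJ
equation 2 reversed and × 2 (reverse to put C8H18 on the reactant side; scale by 2 for the 2 C8H18): (-2)·(-250.1) = +500.2 kJ
equation 3: not needed (H2O2 appears nowhere else).
By Hess's law, ΔH_rxn = (3)·(-1273.3) + (-2)·(-250.1) = -3319.7 kJ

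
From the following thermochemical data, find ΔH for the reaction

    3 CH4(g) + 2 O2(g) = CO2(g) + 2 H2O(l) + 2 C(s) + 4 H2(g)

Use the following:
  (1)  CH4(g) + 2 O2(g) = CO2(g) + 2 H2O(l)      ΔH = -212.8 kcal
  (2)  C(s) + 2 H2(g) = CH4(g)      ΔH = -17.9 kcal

(1) as written: -212.8 kcal
(2) reversed and × 2: (-2)·(-17.9) = +35.8 kcal
ΔH = (-212.8) + (+35.8) = -177.0 kcal

ΔH = -177.0 kcal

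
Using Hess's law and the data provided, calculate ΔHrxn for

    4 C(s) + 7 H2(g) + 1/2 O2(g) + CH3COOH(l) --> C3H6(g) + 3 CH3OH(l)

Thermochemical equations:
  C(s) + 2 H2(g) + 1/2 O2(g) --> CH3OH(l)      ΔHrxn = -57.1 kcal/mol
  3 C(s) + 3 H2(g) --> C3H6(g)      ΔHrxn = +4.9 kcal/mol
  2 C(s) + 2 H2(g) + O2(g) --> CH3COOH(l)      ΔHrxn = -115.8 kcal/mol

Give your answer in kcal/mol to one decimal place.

ΔHrxn = -50.6 kcal/mol

equation 1 × 3 (scale by 3 for the 3 CH3OH(l)): (3)·(-57.1) = -171.3 kcal/mol
equation 2 as written (C3H6(g) already on the product side): +4.9 kcal/mol
equation 3 reversed (CH3COOH(l) must end up as a reactant): +115.8 kcal/mol
By Hess's law, ΔHrxn = (3)·(-57.1) + (1)·(+4.9) + (-1)·(-115.8) = -50.6 kcal/mol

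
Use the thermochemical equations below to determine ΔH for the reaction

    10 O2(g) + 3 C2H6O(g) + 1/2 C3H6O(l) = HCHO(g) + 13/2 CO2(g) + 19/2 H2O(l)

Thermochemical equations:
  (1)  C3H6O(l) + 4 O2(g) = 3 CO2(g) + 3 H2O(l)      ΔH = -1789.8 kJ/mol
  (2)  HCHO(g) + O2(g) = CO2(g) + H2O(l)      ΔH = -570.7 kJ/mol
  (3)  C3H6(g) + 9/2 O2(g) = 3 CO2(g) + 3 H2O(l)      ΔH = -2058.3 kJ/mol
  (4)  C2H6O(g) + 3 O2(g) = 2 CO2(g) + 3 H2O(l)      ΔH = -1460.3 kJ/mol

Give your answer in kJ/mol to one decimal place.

ΔH = -4705.1 kJ/mol

(1) × 1/2 (×1/2 to match 1/2 C3H6O(l) in the target): (1/2)·(-1789.8) = -894.9 kJ/mol
(2) reversed (reverse to put HCHO(g) on the product side): +570.7 kJ/mol
(3): not needed (C3H6(g) appears nowhere else).
(4) × 3 (×3 to match 3 C2H6O(g) in the target): (3)·(-1460.3) = -4380.9 kJ/mol
Combining the equations, ΔH = (1/2)·(-1789.8) + (-1)·(-570.7) + (3)·(-1460.3) = -4705.1 kJ/mol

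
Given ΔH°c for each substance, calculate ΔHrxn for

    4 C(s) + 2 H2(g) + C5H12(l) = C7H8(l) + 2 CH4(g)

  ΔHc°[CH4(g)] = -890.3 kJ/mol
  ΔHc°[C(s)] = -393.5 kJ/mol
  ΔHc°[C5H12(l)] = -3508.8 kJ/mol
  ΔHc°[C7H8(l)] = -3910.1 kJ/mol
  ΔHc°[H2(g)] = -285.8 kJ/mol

Using ΔH = Σ nΔHc°(reactants) − Σ nΔHc°(products):
= [4·(-393.5) + 2·(-285.8) + 1·(-3508.8)] − [1·(-3910.1) + 2·(-890.3)]
= 36.3 kJ/mol

ΔHrxn = 36.3 kJ/mol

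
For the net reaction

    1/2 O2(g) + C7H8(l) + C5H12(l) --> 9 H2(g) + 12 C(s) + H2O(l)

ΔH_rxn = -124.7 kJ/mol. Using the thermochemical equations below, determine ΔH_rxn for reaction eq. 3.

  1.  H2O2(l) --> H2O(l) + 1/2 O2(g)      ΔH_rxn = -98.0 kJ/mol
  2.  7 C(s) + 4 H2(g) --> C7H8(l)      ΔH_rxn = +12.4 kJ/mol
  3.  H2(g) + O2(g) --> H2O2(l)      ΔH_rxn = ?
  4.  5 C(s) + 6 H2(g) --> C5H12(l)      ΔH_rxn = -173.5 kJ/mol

eq. 1 as written: -98.0 kJ/mol
eq. 2 reversed: -12.4 kJ/mol
eq. 3 as written: contributes x
eq. 4 reversed: +173.5 kJ/mol
-124.7 = (-98.0) + (-12.4) + (+173.5) + x
x = (-124.7 − (+63.1)) / (1) = -187.8 kJ/mol

ΔH_rxn = -187.8 kJ/mol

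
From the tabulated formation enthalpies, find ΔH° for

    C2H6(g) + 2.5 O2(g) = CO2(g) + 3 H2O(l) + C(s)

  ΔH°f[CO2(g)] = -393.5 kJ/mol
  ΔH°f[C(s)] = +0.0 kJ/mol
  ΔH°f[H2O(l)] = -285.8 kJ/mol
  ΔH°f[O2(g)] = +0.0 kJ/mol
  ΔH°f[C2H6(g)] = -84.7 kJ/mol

ΔH°rxn = Σ nΔHf°(products) − Σ nΔHf°(reactants).
Products: 1·(-393.5) + 3·(-285.8) + 1·(+0.0) = -1250.9
Reactants: 1·(-84.7) + 5/2·(+0.0) = -84.7
ΔH° = (-1250.9) − (-84.7) = -1166.2 kJ/mol

ΔH° = -1166.2 kJ/mol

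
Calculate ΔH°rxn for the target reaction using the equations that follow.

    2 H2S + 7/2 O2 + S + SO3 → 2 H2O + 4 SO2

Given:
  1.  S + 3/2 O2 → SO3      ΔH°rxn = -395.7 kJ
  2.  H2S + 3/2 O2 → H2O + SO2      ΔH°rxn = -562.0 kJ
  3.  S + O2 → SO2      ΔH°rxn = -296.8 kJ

eq. 1 reversed (reverse to put SO3 on the reactant side): +395.7 kJ
eq. 2 × 2 (scale by 2 for the 2 H2S): (2)·(-562.0) = -1124.0 kJ
eq. 3 × 2: (2)·(-296.8) = -593.6 kJ
Combining the equations, ΔH°rxn = (+395.7) + (-1124.0) + (-593.6) = -1321.9 kJ

ΔH°rxn = -1321.9 kJ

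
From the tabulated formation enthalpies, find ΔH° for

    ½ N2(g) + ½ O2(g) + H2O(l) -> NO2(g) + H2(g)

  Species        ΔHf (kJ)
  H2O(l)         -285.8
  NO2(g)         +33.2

ΔH°rxn = Σ nΔHf°(products) − Σ nΔHf°(reactants).
Products: 1·(+33.2) + 1·(+0.0) = +33.2
Reactants: 1/2·(+0.0) + 1/2·(+0.0) + 1·(-285.8) = -285.8
ΔH° = (+33.2) − (-285.8) = 319.0 kJ

ΔH° = 319.0 kJ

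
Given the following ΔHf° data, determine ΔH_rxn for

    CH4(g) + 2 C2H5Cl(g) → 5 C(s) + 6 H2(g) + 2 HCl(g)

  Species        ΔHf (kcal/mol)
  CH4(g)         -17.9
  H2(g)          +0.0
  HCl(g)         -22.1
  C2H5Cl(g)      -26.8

ΔH_rxn = 27.3 kcal/mol

Products: 5·(+0.0) + 6·(+0.0) + 2·(-22.1) = -44.2
Reactants: 1·(-17.9) + 2·(-26.8) = -71.5
ΔH_rxn = (-44.2) − (-71.5) = 27.3 kcal/mol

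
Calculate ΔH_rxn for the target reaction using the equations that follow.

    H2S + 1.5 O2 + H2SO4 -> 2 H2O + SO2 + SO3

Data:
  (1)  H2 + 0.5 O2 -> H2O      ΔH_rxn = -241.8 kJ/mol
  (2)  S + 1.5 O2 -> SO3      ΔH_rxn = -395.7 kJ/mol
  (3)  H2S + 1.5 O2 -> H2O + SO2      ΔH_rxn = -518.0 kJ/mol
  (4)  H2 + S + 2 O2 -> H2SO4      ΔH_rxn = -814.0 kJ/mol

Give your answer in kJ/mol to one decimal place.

ΔH_rxn = -341.5 kJ/mol

(1) as written: -241.8 kJ/mol
(2) as written: -395.7 kJ/mol
(3) as written: -518.0 kJ/mol
(4) reversed: +814.0 kJ/mol
By Hess's law, ΔH_rxn = (1)·(-241.8) + (1)·(-395.7) + (1)·(-518.0) + (-1)·(-814.0) = -341.5 kJ/mol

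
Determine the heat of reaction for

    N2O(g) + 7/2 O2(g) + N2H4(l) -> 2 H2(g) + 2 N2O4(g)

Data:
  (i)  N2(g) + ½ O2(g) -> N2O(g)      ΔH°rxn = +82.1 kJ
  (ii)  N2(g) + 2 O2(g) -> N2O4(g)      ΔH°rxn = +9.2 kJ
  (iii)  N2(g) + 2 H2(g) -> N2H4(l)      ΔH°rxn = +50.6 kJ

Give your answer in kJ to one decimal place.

(i) reversed: -82.1 kJ
(ii) × 2: (2)·(+9.2) = +18.4 kJ
(iii) reversed: -50.6 kJ
ΔH°rxn = (-1)·(+82.1) + (2)·(+9.2) + (-1)·(+50.6) = -114.3 kJ

ΔH°rxn = -114.3 kJ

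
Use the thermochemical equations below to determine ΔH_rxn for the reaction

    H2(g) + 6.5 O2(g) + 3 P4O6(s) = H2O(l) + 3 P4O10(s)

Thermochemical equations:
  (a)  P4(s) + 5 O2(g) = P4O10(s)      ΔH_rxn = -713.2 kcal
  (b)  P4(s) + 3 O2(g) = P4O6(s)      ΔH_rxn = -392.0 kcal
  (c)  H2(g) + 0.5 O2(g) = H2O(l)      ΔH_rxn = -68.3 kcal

(a) × 3: (3)·(-713.2) = -2139.6 kcal
(b) reversed and × 3: (-3)·(-392.0) = +1176.0 kcal
(c) as written: -68.3 kcal
Summing the manipulated equations, ΔH_rxn = (-2139.6) + (+1176.0) + (-68.3) = -1031.9 kcal

ΔH_rxn = -1031.9 kcal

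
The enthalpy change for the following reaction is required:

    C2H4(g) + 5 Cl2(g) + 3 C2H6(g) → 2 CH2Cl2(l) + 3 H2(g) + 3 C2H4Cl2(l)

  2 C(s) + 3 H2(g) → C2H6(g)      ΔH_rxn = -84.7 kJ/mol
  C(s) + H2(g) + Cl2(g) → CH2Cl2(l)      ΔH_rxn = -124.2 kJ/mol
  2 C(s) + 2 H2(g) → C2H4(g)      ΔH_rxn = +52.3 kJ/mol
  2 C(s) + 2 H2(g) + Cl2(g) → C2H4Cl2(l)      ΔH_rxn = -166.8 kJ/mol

equation 1 reversed and × 3 (C2H6(g) must end up as a reactant; scale by 3 for the 3 C2H6(g)): (-3)·(-84.7) = +254.1 kJ/mol
equation 2 × 2 (scale by 2 for the 2 CH2Cl2(l)): (2)·(-124.2) = -248.4 kJ/mol
equation 3 reversed (reverse to put C2H4(g) on the reactant side): -52.3 kJ/mol
equation 4 × 3 (×3 to match 3 C2H4Cl2(l) in the target): (3)·(-166.8) = -500.4 kJ/mol
Since enthalpy is a state function, ΔH_rxn = (+254.1) + (-248.4) + (-52.3) + (-500.4) = -547.0 kJ/mol

ΔH_rxn = -547.0 kJ/mol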